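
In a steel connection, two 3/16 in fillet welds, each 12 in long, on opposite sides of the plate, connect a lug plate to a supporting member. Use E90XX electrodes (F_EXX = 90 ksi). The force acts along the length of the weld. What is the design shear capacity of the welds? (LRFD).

Effective throat t_e = 0.707 × 0.1875 = 0.1326 in.
Total length L = 24 in; A_we = 0.1326 × 24 = 3.181 in².
F_nw = 0.6 F_EXX = 0.6 × 90 = 54 ksi.
φR_n = 0.75 × 54 × 3.181 = 128.9 kip.

φR_n ≈ 129 kip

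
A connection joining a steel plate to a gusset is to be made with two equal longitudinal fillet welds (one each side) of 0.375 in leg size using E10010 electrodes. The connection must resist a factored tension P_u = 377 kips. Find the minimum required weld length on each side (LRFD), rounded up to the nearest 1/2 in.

L = 16 in on each side

E100XX → F_EXX = 100 ksi.
Throat t_e = 0.707 × 0.375 = 0.2651 in.
φr_n = 0.75 × 0.6 × 100 × 0.2651 = 11.93 kips/in.
L_req = P_u / φr_n = 377 / 11.93 = 31.6 in total.
Per side: 31.6 / 2 = 15.8 in.
Round up → use L = 16 in on each side.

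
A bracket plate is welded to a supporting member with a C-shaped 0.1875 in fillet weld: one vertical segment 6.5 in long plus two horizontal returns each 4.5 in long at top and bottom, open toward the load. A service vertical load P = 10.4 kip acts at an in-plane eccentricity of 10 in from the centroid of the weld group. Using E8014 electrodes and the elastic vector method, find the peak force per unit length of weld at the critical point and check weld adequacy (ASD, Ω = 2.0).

f_max ≈ 3.61 kip/in; NOT adequate

E80XX → F_EXX = 80 ksi.
Total weld length L_w = 15.5 in. Treat welds as unit-width lines.
Centroid: x̄ = 2×4.5×2.25 / 15.5 = 1.306 in from the vertical weld.
Polar moment about centroid: J = I_x + I_y = [6.5³/12 + 2×4.5×3.25²] + [6.5×1.306² + 2(4.5³/12 + 4.5×0.9435²)] = 152.2 in³.
Direct shear f_v = P/L_w = 10.4 / 15.5 = 0.671 kip/in (vertical).
Torsion M = P·e = 10.4 × 10 = 104 kip·in.
Critical point at (x, y) = (3.194, 3.25) from centroid. f_tx = M·y/J = 2.22 kip/in; f_ty = M·x/J = 2.182 kip/in.
Resultant f_max = √[f_tx² + (f_v + f_ty)²] = √[2.22² + (0.671 + 2.182)²] = 3.615 kip/in.
Capacity per unit length: r_n/Ω = (1/2.0) × 0.6 × 80 × (0.707 × 0.1875) = 3.181 kip/in.
3.615 > 3.181 → NOT adequate.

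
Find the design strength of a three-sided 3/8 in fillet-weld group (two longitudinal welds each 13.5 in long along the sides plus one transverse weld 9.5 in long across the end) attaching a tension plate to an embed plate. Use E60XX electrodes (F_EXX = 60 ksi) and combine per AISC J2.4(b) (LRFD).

t_e = 0.707 × 0.375 = 0.2651 in.
R_nwl = 0.6 × 60 × 0.2651 × 27 = 257.7 kip (longitudinal, 2 welds).
R_nwt = 0.6 × 60 × 0.2651 × 9.5 = 90.67 kip (transverse, base value).
(i) R_nwl + R_nwt = 348.4 kip; (ii) 0.85 R_nwl + 1.5 R_nwt = 355.1 kip.
R_n = max = 355.1 kip [governs: (ii)]; φR_n = 266.3 kip.

φR_n ≈ 266 kip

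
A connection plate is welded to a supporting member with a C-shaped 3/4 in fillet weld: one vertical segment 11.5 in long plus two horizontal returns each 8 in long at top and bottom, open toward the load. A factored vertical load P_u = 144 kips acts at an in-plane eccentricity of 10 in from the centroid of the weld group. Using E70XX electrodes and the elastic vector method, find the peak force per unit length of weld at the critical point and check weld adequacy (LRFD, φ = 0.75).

E70XX → F_EXX = 70 ksi.
Total weld length L_w = 27.5 in. Treat welds as unit-width lines.
Centroid: x̄ = 2×8×4 / 27.5 = 2.327 in from the vertical weld.
Polar moment about centroid: J = I_x + I_y = [11.5³/12 + 2×8×5.75²] + [11.5×2.327² + 2(8³/12 + 8×1.673²)] = 848.1 in³.
Direct shear f_v = P/L_w = 144 / 27.5 = 5.236 kip/in (vertical).
Torsion M = P·e = 144 × 10 = 1440 kip·in.
Critical point at (x, y) = (5.673, 5.75) from centroid. f_tx = M·y/J = 9.763 kip/in; f_ty = M·x/J = 9.631 kip/in.
Resultant f_max = √[f_tx² + (f_v + f_ty)²] = √[9.763² + (5.236 + 9.631)²] = 17.79 kip/in.
Capacity per unit length: φr_n = 0.75 × 0.6 × 70 × (0.707 × 0.75) = 16.7 kip/in.
17.79 > 16.7 → NOT adequate.

f_max ≈ 17.8 kip/in; NOT adequate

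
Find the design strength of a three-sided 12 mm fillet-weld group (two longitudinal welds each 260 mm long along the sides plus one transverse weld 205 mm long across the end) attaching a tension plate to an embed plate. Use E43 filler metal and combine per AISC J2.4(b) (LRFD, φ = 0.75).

E43XX → F_EXX = 430 MPa.
t_e = 0.707 × 12 = 8.484 mm.
R_nwl = 0.6 × 430 × 8.484 × 520 × 10⁻³ = 1138 kN (longitudinal, 2 welds).
R_nwt = 0.6 × 430 × 8.484 × 205 × 10⁻³ = 448.7 kN (transverse, base value).
(i) R_nwl + R_nwt = 1587 kN; (ii) 0.85 R_nwl + 1.5 R_nwt = 1641 kN.
R_n = max = 1641 kN [governs: (ii)]; φR_n = 1230 kN.

φR_n ≈ 1230 kN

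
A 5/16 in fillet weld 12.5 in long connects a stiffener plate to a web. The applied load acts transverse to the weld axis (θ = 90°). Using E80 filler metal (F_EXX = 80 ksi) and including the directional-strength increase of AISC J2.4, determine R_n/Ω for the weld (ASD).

R_n/Ω ≈ 99.4 kips

t_e = 0.707 × 0.3125 = 0.2209 in; A_we = 0.2209 × 12.5 = 2.762 in².
Directional factor: 1.0 + 0.5 sin^1.5(90°) = 1.5.
F_nw = 0.6 × 80 × 1.5 = 72 ksi.
R_n/Ω = (72 × 2.762) / 2.0 = 99.42 kips.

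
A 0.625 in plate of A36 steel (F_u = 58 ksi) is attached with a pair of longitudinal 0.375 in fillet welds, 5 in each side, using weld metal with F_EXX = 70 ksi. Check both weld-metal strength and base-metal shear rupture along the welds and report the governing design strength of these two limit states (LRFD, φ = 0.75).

φR_n ≈ 83.5 kip (weld metal governs)

t_e = 0.707 × 0.375 = 0.2651 in; L = 10 in.
Weld metal: φR_n = 0.75 × 0.6 × 70 × 0.2651 × 10 = 83.51 kip.
Base metal (shear rupture): φR_n = 0.75 × 0.6 × 58 × 0.625 × 10 = 163.1 kip.
Governing: weld metal.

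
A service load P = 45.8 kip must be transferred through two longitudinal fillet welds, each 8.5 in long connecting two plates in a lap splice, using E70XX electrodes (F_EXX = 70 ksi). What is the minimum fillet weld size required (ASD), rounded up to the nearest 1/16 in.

w = 3/16 in

Total weld length L = 17 in.
Required throat t_e = P × Ω / (0.6 F_EXX × L) = 45.8 × 2.0 / (0.6 × 70 × 17) = 0.1283 in.
Required leg w = t_e / 0.707 = 0.1815 in → use 3/16 in.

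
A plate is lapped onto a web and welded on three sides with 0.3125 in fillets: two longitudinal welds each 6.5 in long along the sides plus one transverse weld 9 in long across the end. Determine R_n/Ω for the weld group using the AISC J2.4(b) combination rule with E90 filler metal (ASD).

E90XX → F_EXX = 90 ksi.
t_e = 0.707 × 0.3125 = 0.2209 in.
R_nwl = 0.6 × 90 × 0.2209 × 13 = 155.1 kip (longitudinal, 2 welds).
R_nwt = 0.6 × 90 × 0.2209 × 9 = 107.4 kip (transverse, base value).
(i) R_nwl + R_nwt = 262.5 kip; (ii) 0.85 R_nwl + 1.5 R_nwt = 292.9 kip.
R_n = max = 292.9 kip [governs: (ii)]; R_n/Ω = 146.4 kip.

R_n/Ω ≈ 146 kip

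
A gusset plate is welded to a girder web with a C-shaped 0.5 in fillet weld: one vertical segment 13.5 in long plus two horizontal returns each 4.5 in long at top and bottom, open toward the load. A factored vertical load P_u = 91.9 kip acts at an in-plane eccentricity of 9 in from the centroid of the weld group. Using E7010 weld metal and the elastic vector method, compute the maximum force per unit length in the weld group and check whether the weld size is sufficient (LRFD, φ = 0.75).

E70XX → F_EXX = 70 ksi.
Total weld length L_w = 22.5 in. Treat welds as unit-width lines.
Centroid: x̄ = 2×4.5×2.25 / 22.5 = 0.9 in from the vertical weld.
Polar moment about centroid: J = I_x + I_y = [13.5³/12 + 2×4.5×6.75²] + [13.5×0.9² + 2(4.5³/12 + 4.5×1.35²)] = 657.6 in³.
Direct shear f_v = P/L_w = 91.9 / 22.5 = 4.084 kip/in (vertical).
Torsion M = P·e = 91.9 × 9 = 827.1 kip·in.
Critical point at (x, y) = (3.6, 6.75) from centroid. f_tx = M·y/J = 8.49 kip/in; f_ty = M·x/J = 4.528 kip/in.
Resultant f_max = √[f_tx² + (f_v + f_ty)²] = √[8.49² + (4.084 + 4.528)²] = 12.09 kip/in.
Capacity per unit length: φr_n = 0.75 × 0.6 × 70 × (0.707 × 0.5) = 11.14 kip/in.
12.09 > 11.14 → NOT adequate.

f_max ≈ 12.1 kip/in; NOT adequate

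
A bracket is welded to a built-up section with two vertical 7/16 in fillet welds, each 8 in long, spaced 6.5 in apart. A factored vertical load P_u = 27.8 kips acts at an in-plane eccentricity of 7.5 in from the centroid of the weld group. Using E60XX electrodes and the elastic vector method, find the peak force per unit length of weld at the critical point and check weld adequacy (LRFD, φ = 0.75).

f_max ≈ 5.49 kip/in; adequate

E60XX → F_EXX = 60 ksi.
Total weld length L_w = 16 in. Treat welds as unit-width lines.
Polar moment about centroid: J = 2[d³/12 + d(b/2)²] = 2[8³/12 + 8×3.25²] = 254.3 in³.
Direct shear f_v = P/L_w = 27.8 / 16 = 1.738 kip/in (vertical).
Torsion M = P·e = 27.8 × 7.5 = 208.5 kip·in.
Critical point at (x, y) = (3.25, 4) from centroid. f_tx = M·y/J = 3.279 kip/in; f_ty = M·x/J = 2.664 kip/in.
Resultant f_max = √[f_tx² + (f_v + f_ty)²] = √[3.279² + (1.738 + 2.664)²] = 5.489 kip/in.
Capacity per unit length: φr_n = 0.75 × 0.6 × 60 × (0.707 × 0.4375) = 8.351 kip/in.
5.489 ≤ 8.351 → adequate.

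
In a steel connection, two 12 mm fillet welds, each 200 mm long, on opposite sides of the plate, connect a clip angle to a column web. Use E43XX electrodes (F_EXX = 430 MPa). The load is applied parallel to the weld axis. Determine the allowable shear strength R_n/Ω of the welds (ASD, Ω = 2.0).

Effective throat t_e = 0.707 × 12 = 8.484 mm.
Total length L = 400 mm; A_we = 8.484 × 400 = 3394 mm².
F_nw = 0.6 F_EXX = 0.6 × 430 = 258 MPa.
R_n = 258 × 3394 × 10⁻³ = 875.5 kN; R_n/Ω = 875.5/2.0 = 437.8 kN.

R_n/Ω ≈ 438 kN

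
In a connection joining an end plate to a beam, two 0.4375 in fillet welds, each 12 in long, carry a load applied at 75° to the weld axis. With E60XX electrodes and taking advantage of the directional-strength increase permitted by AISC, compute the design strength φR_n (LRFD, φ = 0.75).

φR_n ≈ 296 kip

E60XX → F_EXX = 60 ksi.
t_e = 0.707 × 0.4375 = 0.3093 in; A_we = 0.3093 × 24 = 7.423 in².
Directional factor: 1.0 + 0.5 sin^1.5(75°) = 1.475.
F_nw = 0.6 × 60 × 1.475 = 53.09 ksi.
φR_n = 0.75 × 53.09 × 7.423 = 295.6 kip.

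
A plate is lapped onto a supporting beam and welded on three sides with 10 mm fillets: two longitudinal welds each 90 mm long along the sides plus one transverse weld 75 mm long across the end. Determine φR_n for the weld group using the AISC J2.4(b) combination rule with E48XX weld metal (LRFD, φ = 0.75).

φR_n ≈ 405 kN

E48XX → F_EXX = 480 MPa.
t_e = 0.707 × 10 = 7.07 mm.
R_nwl = 0.6 × 480 × 7.07 × 180 × 10⁻³ = 366.5 kN (longitudinal, 2 welds).
R_nwt = 0.6 × 480 × 7.07 × 75 × 10⁻³ = 152.7 kN (transverse, base value).
(i) R_nwl + R_nwt = 519.2 kN; (ii) 0.85 R_nwl + 1.5 R_nwt = 540.6 kN.
R_n = max = 540.6 kN [governs: (ii)]; φR_n = 405.5 kN.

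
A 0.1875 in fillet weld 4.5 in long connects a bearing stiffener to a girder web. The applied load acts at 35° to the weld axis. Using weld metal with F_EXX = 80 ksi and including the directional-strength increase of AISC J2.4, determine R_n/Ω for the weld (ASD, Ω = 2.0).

R_n/Ω ≈ 17.4 kips

t_e = 0.707 × 0.1875 = 0.1326 in; A_we = 0.1326 × 4.5 = 0.5965 in².
Directional factor: 1.0 + 0.5 sin^1.5(35°) = 1.217.
F_nw = 0.6 × 80 × 1.217 = 58.43 ksi.
R_n/Ω = (58.43 × 0.5965) / 2.0 = 17.43 kips.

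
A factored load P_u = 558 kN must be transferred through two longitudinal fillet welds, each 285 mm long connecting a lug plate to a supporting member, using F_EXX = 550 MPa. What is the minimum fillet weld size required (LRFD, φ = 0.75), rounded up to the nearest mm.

w = 6 mm

Total weld length L = 570 mm.
Required throat t_e = P_u / (φ × 0.6 F_EXX × L) = 558 / (0.75 × 0.6 × 550 × 570 × 10⁻³) = 3.955 mm.
Required leg w = t_e / 0.707 = 5.595 mm → use 6 mm.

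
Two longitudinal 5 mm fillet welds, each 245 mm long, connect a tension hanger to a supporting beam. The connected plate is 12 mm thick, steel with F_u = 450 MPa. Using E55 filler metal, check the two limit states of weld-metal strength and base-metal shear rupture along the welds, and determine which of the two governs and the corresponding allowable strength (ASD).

E55XX → F_EXX = 550 MPa.
t_e = 0.707 × 5 = 3.535 mm; L = 490 mm.
Weld metal: R_n/Ω = (1/2.0) × 0.6 × 550 × 3.535 × 490 × 10⁻³ = 285.8 kN.
Base metal (shear rupture): R_n/Ω = (1/2.0) × 0.6 × 450 × 12 × 490 × 10⁻³ = 793.8 kN.
Governing: weld metal.

R_n/Ω ≈ 286 kN (weld metal governs)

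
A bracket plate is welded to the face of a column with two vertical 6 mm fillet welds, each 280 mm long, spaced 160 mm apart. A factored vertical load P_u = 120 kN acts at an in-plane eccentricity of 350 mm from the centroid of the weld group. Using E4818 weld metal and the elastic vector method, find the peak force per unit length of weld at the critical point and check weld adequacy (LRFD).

f_max ≈ 1060 N/mm; NOT adequate

E48XX → F_EXX = 480 MPa.
Total weld length L_w = 560 mm. Treat welds as unit-width lines.
Polar moment about centroid: J = 2[d³/12 + d(b/2)²] = 2[280³/12 + 280×80²] = 7243000 mm³.
Direct shear f_v = P/L_w = 120×10³ / 560 = 214.3 N/mm (vertical).
Torsion M = P·e = 120×10³ × 350 = 42000000 N·mm.
Critical point at (x, y) = (80, 140) from centroid. f_tx = M·y/J = 811.9 N/mm; f_ty = M·x/J = 463.9 N/mm.
Resultant f_max = √[f_tx² + (f_v + f_ty)²] = √[811.9² + (214.3 + 463.9)²] = 1058 N/mm.
Capacity per unit length: φr_n = 0.75 × 0.6 × 480 × (0.707 × 6) = 916.3 N/mm.
1058 > 916.3 → NOT adequate.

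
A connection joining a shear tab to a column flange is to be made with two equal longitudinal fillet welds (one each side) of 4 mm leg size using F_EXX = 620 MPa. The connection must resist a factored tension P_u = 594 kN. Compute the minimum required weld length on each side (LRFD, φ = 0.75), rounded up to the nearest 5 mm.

Throat t_e = 0.707 × 4 = 2.828 mm.
φr_n = 0.75 × 0.6 × 620 × 2.828 × 10⁻³ = 0.789 kN/mm.
L_req = P_u / φr_n = 594 / 0.789 = 752.8 mm total.
Per side: 752.8 / 2 = 376.4 mm.
Round up → use L = 380 mm on each side.

L = 380 mm on each side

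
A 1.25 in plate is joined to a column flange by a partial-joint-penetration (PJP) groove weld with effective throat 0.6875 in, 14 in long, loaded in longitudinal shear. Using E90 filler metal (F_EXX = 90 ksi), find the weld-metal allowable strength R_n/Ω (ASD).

R_n/Ω ≈ 260 kips

Effective throat (given) t_e = 0.6875 in.
A_we = 0.6875 × 14 = 9.625 in².
F_nw = 0.6 F_EXX = 54 ksi.
R_n/Ω = (54 × 9.625) / 2.0 = 259.9 kips.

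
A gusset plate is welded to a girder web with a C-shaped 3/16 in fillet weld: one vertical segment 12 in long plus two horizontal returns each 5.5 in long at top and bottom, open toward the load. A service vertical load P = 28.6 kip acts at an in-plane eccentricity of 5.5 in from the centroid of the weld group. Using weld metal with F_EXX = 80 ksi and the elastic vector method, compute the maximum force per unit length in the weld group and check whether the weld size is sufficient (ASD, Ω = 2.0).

Total weld length L_w = 23 in. Treat welds as unit-width lines.
Centroid: x̄ = 2×5.5×2.75 / 23 = 1.315 in from the vertical weld.
Polar moment about centroid: J = I_x + I_y = [12³/12 + 2×5.5×6²] + [12×1.315² + 2(5.5³/12 + 5.5×1.435²)] = 611.1 in³.
Direct shear f_v = P/L_w = 28.6 / 23 = 1.243 kip/in (vertical).
Torsion M = P·e = 28.6 × 5.5 = 157.3 kip·in.
Critical point at (x, y) = (4.185, 6) from centroid. f_tx = M·y/J = 1.544 kip/in; f_ty = M·x/J = 1.077 kip/in.
Resultant f_max = √[f_tx² + (f_v + f_ty)²] = √[1.544² + (1.243 + 1.077)²] = 2.788 kip/in.
Capacity per unit length: r_n/Ω = (1/2.0) × 0.6 × 80 × (0.707 × 0.1875) = 3.181 kip/in.
2.788 ≤ 3.181 → adequate.

f_max ≈ 2.79 kip/in; adequate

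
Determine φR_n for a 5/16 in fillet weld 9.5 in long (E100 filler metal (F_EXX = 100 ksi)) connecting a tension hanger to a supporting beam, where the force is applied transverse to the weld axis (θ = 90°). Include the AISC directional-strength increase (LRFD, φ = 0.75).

t_e = 0.707 × 0.3125 = 0.2209 in; A_we = 0.2209 × 9.5 = 2.099 in².
Directional factor: 1.0 + 0.5 sin^1.5(90°) = 1.5.
F_nw = 0.6 × 100 × 1.5 = 90 ksi.
φR_n = 0.75 × 90 × 2.099 = 141.7 kips.

φR_n ≈ 142 kips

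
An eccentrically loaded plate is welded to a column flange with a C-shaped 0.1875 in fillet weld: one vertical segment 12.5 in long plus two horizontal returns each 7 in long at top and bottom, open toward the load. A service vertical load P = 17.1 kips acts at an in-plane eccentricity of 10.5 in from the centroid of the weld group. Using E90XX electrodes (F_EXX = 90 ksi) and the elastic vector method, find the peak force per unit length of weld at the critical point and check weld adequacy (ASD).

f_max ≈ 2.18 kip/in; adequate

Total weld length L_w = 26.5 in. Treat welds as unit-width lines.
Centroid: x̄ = 2×7×3.5 / 26.5 = 1.849 in from the vertical weld.
Polar moment about centroid: J = I_x + I_y = [12.5³/12 + 2×7×6.25²] + [12.5×1.849² + 2(7³/12 + 7×1.651²)] = 847.7 in³.
Direct shear f_v = P/L_w = 17.1 / 26.5 = 0.6453 kip/in (vertical).
Torsion M = P·e = 17.1 × 10.5 = 179.55 kip·in.
Critical point at (x, y) = (5.151, 6.25) from centroid. f_tx = M·y/J = 1.324 kip/in; f_ty = M·x/J = 1.091 kip/in.
Resultant f_max = √[f_tx² + (f_v + f_ty)²] = √[1.324² + (0.6453 + 1.091)²] = 2.183 kip/in.
Capacity per unit length: r_n/Ω = (1/2.0) × 0.6 × 90 × (0.707 × 0.1875) = 3.579 kip/in.
2.183 ≤ 3.579 → adequate.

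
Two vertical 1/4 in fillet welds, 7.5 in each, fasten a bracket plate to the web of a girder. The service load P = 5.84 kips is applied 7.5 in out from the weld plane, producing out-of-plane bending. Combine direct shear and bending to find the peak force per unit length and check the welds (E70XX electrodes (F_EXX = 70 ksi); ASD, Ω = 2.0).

L_w = 2 × 7.5 = 15 in; section modulus (unit throat) S = 2 × L²/6 = 18.75 in².
Direct shear f_v = P/L_w = 5.84/15 = 0.3893 kip/in.
Moment M = P × e = 5.84 × 7.5 = 43.8 kip·in; bending f_b = M/S = 2.336 kip/in.
f_max = √(f_v² + f_b²) = √(0.3893² + 2.336²) = 2.368 kip/in.
r_n/Ω = (1/2.0) × 0.6 × 70 × (0.707 × 0.25) = 3.712 kip/in → adequate.

f_max ≈ 2.37 kip/in; adequate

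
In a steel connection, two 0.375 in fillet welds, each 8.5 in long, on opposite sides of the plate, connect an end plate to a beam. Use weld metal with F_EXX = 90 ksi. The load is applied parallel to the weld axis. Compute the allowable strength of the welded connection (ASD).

R_n/Ω ≈ 122 kips

Effective throat t_e = 0.707 × 0.375 = 0.2651 in.
Total length L = 17 in; A_we = 0.2651 × 17 = 4.507 in².
F_nw = 0.6 F_EXX = 0.6 × 90 = 54 ksi.
R_n = 54 × 4.507 = 243.4 kips; R_n/Ω = 243.4/2.0 = 121.7 kips.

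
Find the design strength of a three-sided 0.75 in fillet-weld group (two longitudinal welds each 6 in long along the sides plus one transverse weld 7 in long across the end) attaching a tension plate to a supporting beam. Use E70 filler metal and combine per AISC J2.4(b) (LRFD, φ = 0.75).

E70XX → F_EXX = 70 ksi.
t_e = 0.707 × 0.75 = 0.5302 in.
R_nwl = 0.6 × 70 × 0.5302 × 12 = 267.2 kips (longitudinal, 2 welds).
R_nwt = 0.6 × 70 × 0.5302 × 7 = 155.9 kips (transverse, base value).
(i) R_nwl + R_nwt = 423.1 kips; (ii) 0.85 R_nwl + 1.5 R_nwt = 461 kips.
R_n = max = 461 kips [governs: (ii)]; φR_n = 345.7 kips.

φR_n ≈ 346 kips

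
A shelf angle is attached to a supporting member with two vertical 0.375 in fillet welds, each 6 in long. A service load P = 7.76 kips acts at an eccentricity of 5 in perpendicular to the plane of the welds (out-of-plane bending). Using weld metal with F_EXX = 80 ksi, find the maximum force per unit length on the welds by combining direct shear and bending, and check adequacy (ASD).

L_w = 2 × 6 = 12 in; section modulus (unit throat) S = 2 × L²/6 = 12 in².
Direct shear f_v = P/L_w = 7.76/12 = 0.6467 kip/in.
Moment M = P × e = 7.76 × 5 = 38.8 kip·in; bending f_b = M/S = 3.233 kip/in.
f_max = √(f_v² + f_b²) = √(0.6467² + 3.233²) = 3.297 kip/in.
r_n/Ω = (1/2.0) × 0.6 × 80 × (0.707 × 0.375) = 6.363 kip/in → adequate.

f_max ≈ 3.3 kip/in; adequate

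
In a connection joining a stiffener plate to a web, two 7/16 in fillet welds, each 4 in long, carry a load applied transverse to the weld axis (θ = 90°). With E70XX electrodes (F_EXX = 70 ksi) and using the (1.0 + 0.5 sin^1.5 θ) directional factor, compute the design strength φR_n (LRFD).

φR_n ≈ 117 kip

t_e = 0.707 × 0.4375 = 0.3093 in; A_we = 0.3093 × 8 = 2.474 in².
Directional factor: 1.0 + 0.5 sin^1.5(90°) = 1.5.
F_nw = 0.6 × 70 × 1.5 = 63 ksi.
φR_n = 0.75 × 63 × 2.474 = 116.9 kip.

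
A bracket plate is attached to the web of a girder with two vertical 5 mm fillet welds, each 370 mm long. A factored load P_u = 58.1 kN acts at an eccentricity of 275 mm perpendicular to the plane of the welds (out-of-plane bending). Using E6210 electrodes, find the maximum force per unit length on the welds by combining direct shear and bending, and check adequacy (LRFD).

f_max ≈ 359 N/mm; adequate

E62XX → F_EXX = 620 MPa.
L_w = 2 × 370 = 740 mm; section modulus (unit throat) S = 2 × L²/6 = 45630 mm².
Direct shear f_v = P/L_w = 58.1×10³/740 = 78.51 N/mm.
Moment M = P × e = 58.1×10³ × 275 = 15978000 N·mm; bending f_b = M/S = 350.1 N/mm.
f_max = √(f_v² + f_b²) = √(78.51² + 350.1²) = 358.8 N/mm.
φr_n = 0.75 × 0.6 × 620 × (0.707 × 5) = 986.3 N/mm → adequate.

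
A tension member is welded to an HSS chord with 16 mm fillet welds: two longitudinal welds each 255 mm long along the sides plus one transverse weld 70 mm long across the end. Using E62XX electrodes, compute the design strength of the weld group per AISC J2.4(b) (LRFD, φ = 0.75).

φR_n ≈ 1830 kN

E62XX → F_EXX = 620 MPa.
t_e = 0.707 × 16 = 11.31 mm.
R_nwl = 0.6 × 620 × 11.31 × 510 × 10⁻³ = 2146 kN (longitudinal, 2 welds).
R_nwt = 0.6 × 620 × 11.31 × 70 × 10⁻³ = 294.6 kN (transverse, base value).
(i) R_nwl + R_nwt = 2441 kN; (ii) 0.85 R_nwl + 1.5 R_nwt = 2266 kN.
R_n = max = 2441 kN [governs: (i)]; φR_n = 1831 kN.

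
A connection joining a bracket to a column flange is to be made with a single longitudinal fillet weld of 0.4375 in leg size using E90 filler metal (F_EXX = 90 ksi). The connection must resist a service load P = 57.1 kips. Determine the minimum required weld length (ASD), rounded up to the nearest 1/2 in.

L = 7 in

Throat t_e = 0.707 × 0.4375 = 0.3093 in.
r_n/Ω = (0.6 × 90 × 0.3093) / 2.0 = 8.351 kip/in.
L_req = P / (r_n/Ω) = 57.1 / 8.351 = 6.837 in total.
Round up → use L = 7 in.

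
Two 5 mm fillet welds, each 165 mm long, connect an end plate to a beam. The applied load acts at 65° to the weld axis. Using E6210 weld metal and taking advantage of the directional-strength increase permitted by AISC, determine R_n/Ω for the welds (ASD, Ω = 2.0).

R_n/Ω ≈ 311 kN

E62XX → F_EXX = 620 MPa.
t_e = 0.707 × 5 = 3.535 mm; A_we = 3.535 × 330 = 1167 mm².
Directional factor: 1.0 + 0.5 sin^1.5(65°) = 1.431.
F_nw = 0.6 × 620 × 1.431 = 532.5 MPa.
R_n/Ω = (532.5 × 1167) / 2.0 × 10⁻³ = 310.6 kN.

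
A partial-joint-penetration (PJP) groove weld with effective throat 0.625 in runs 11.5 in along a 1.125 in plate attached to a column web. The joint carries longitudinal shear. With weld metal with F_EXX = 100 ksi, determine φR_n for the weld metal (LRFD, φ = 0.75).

Effective throat (given) t_e = 0.625 in.
A_we = 0.625 × 11.5 = 7.188 in².
F_nw = 0.6 F_EXX = 60 ksi.
φR_n = 0.75 × 60 × 7.188 = 323.4 kip.

φR_n ≈ 323 kip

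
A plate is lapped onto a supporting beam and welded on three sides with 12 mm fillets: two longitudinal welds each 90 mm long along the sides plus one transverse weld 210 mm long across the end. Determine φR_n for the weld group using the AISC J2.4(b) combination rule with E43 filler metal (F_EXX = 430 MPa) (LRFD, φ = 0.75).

φR_n ≈ 768 kN

t_e = 0.707 × 12 = 8.484 mm.
R_nwl = 0.6 × 430 × 8.484 × 180 × 10⁻³ = 394 kN (longitudinal, 2 welds).
R_nwt = 0.6 × 430 × 8.484 × 210 × 10⁻³ = 459.7 kN (transverse, base value).
(i) R_nwl + R_nwt = 853.7 kN; (ii) 0.85 R_nwl + 1.5 R_nwt = 1024 kN.
R_n = max = 1024 kN [governs: (ii)]; φR_n = 768.3 kN.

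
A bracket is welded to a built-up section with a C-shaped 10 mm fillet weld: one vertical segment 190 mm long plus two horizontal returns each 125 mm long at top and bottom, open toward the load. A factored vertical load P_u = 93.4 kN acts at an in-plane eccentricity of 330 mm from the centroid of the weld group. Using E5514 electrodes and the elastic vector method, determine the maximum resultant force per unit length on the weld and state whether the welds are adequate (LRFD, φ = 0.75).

f_max ≈ 1280 N/mm; adequate

E55XX → F_EXX = 550 MPa.
Total weld length L_w = 440 mm. Treat welds as unit-width lines.
Centroid: x̄ = 2×125×62.5 / 440 = 35.51 mm from the vertical weld.
Polar moment about centroid: J = I_x + I_y = [190³/12 + 2×125×95²] + [190×35.51² + 2(125³/12 + 125×26.99²)] = 3575000 mm³.
Direct shear f_v = P/L_w = 93.4×10³ / 440 = 212.3 N/mm (vertical).
Torsion M = P·e = 93.4×10³ × 330 = 30822000 N·mm.
Critical point at (x, y) = (89.49, 95) from centroid. f_tx = M·y/J = 819 N/mm; f_ty = M·x/J = 771.5 N/mm.
Resultant f_max = √[f_tx² + (f_v + f_ty)²] = √[819² + (212.3 + 771.5)²] = 1280 N/mm.
Capacity per unit length: φr_n = 0.75 × 0.6 × 550 × (0.707 × 10) = 1750 N/mm.
1280 ≤ 1750 → adequate.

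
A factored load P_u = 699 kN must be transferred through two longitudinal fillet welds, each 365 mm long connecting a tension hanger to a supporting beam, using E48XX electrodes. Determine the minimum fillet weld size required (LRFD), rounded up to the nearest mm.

E48XX → F_EXX = 480 MPa.
Total weld length L = 730 mm.
Required throat t_e = P_u / (φ × 0.6 F_EXX × L) = 699 / (0.75 × 0.6 × 480 × 730 × 10⁻³) = 4.433 mm.
Required leg w = t_e / 0.707 = 6.27 mm → use 7 mm.

w = 7 mm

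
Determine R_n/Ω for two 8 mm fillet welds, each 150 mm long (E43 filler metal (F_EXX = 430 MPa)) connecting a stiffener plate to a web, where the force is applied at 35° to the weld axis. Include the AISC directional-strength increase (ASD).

R_n/Ω ≈ 266 kN

t_e = 0.707 × 8 = 5.656 mm; A_we = 5.656 × 300 = 1697 mm².
Directional factor: 1.0 + 0.5 sin^1.5(35°) = 1.217.
F_nw = 0.6 × 430 × 1.217 = 314 MPa.
R_n/Ω = (314 × 1697) / 2.0 × 10⁻³ = 266.4 kN.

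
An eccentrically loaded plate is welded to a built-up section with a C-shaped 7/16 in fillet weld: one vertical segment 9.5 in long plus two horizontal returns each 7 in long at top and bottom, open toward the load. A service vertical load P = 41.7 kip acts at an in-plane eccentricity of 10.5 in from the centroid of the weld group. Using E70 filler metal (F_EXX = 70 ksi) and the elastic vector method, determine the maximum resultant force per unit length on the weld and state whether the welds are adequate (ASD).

f_max ≈ 7.21 kip/in; NOT adequate

Total weld length L_w = 23.5 in. Treat welds as unit-width lines.
Centroid: x̄ = 2×7×3.5 / 23.5 = 2.085 in from the vertical weld.
Polar moment about centroid: J = I_x + I_y = [9.5³/12 + 2×7×4.75²] + [9.5×2.085² + 2(7³/12 + 7×1.415²)] = 513.8 in³.
Direct shear f_v = P/L_w = 41.7 / 23.5 = 1.774 kip/in (vertical).
Torsion M = P·e = 41.7 × 10.5 = 437.85 kip·in.
Critical point at (x, y) = (4.915, 4.75) from centroid. f_tx = M·y/J = 4.048 kip/in; f_ty = M·x/J = 4.188 kip/in.
Resultant f_max = √[f_tx² + (f_v + f_ty)²] = √[4.048² + (1.774 + 4.188)²] = 7.207 kip/in.
Capacity per unit length: r_n/Ω = (1/2.0) × 0.6 × 70 × (0.707 × 0.4375) = 6.496 kip/in.
7.207 > 6.496 → NOT adequate.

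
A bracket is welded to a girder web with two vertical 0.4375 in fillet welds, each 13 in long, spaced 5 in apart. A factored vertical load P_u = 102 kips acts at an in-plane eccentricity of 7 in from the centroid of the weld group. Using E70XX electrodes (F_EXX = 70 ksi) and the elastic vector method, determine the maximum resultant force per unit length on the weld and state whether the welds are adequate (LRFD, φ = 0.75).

Total weld length L_w = 26 in. Treat welds as unit-width lines.
Polar moment about centroid: J = 2[d³/12 + d(b/2)²] = 2[13³/12 + 13×2.5²] = 528.7 in³.
Direct shear f_v = P/L_w = 102 / 26 = 3.923 kip/in (vertical).
Torsion M = P·e = 102 × 7 = 714 kip·in.
Critical point at (x, y) = (2.5, 6.5) from centroid. f_tx = M·y/J = 8.779 kip/in; f_ty = M·x/J = 3.376 kip/in.
Resultant f_max = √[f_tx² + (f_v + f_ty)²] = √[8.779² + (3.923 + 3.376)²] = 11.42 kip/in.
Capacity per unit length: φr_n = 0.75 × 0.6 × 70 × (0.707 × 0.4375) = 9.743 kip/in.
11.42 > 9.743 → NOT adequate.

f_max ≈ 11.4 kip/in; NOT adequate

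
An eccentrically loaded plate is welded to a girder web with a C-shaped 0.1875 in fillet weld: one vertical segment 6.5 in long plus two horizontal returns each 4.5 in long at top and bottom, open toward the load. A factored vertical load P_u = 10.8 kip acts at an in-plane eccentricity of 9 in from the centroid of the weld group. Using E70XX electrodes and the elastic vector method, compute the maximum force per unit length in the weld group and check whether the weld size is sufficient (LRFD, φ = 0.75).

E70XX → F_EXX = 70 ksi.
Total weld length L_w = 15.5 in. Treat welds as unit-width lines.
Centroid: x̄ = 2×4.5×2.25 / 15.5 = 1.306 in from the vertical weld.
Polar moment about centroid: J = I_x + I_y = [6.5³/12 + 2×4.5×3.25²] + [6.5×1.306² + 2(4.5³/12 + 4.5×0.9435²)] = 152.2 in³.
Direct shear f_v = P/L_w = 10.8 / 15.5 = 0.6968 kip/in (vertical).
Torsion M = P·e = 10.8 × 9 = 97.2 kip·in.
Critical point at (x, y) = (3.194, 3.25) from centroid. f_tx = M·y/J = 2.075 kip/in; f_ty = M·x/J = 2.039 kip/in.
Resultant f_max = √[f_tx² + (f_v + f_ty)²] = √[2.075² + (0.6968 + 2.039)²] = 3.434 kip/in.
Capacity per unit length: φr_n = 0.75 × 0.6 × 70 × (0.707 × 0.1875) = 4.176 kip/in.
3.434 ≤ 4.176 → adequate.

f_max ≈ 3.43 kip/in; adequate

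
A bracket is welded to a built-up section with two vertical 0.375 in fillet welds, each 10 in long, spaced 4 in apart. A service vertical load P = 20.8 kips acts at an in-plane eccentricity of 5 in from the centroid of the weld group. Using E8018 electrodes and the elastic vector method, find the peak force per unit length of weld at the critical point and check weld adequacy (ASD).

f_max ≈ 2.83 kip/in; adequate

E80XX → F_EXX = 80 ksi.
Total weld length L_w = 20 in. Treat welds as unit-width lines.
Polar moment about centroid: J = 2[d³/12 + d(b/2)²] = 2[10³/12 + 10×2²] = 246.7 in³.
Direct shear f_v = P/L_w = 20.8 / 20 = 1.04 kip/in (vertical).
Torsion M = P·e = 20.8 × 5 = 104 kip·in.
Critical point at (x, y) = (2, 5) from centroid. f_tx = M·y/J = 2.108 kip/in; f_ty = M·x/J = 0.8432 kip/in.
Resultant f_max = √[f_tx² + (f_v + f_ty)²] = √[2.108² + (1.04 + 0.8432)²] = 2.827 kip/in.
Capacity per unit length: r_n/Ω = (1/2.0) × 0.6 × 80 × (0.707 × 0.375) = 6.363 kip/in.
2.827 ≤ 6.363 → adequate.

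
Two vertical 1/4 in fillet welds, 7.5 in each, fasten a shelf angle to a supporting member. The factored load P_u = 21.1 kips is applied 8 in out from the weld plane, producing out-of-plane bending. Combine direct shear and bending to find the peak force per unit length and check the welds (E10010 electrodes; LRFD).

f_max ≈ 9.11 kip/in; NOT adequate

E100XX → F_EXX = 100 ksi.
L_w = 2 × 7.5 = 15 in; section modulus (unit throat) S = 2 × L²/6 = 18.75 in².
Direct shear f_v = P/L_w = 21.1/15 = 1.407 kip/in.
Moment M = P × e = 21.1 × 8 = 168.8 kip·in; bending f_b = M/S = 9.003 kip/in.
f_max = √(f_v² + f_b²) = √(1.407² + 9.003²) = 9.112 kip/in.
φr_n = 0.75 × 0.6 × 100 × (0.707 × 0.25) = 7.954 kip/in → NOT adequate.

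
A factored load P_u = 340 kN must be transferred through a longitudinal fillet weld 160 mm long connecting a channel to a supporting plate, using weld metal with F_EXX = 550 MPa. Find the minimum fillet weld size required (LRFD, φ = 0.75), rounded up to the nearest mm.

Total weld length L = 160 mm.
Required throat t_e = P_u / (φ × 0.6 F_EXX × L) = 340 / (0.75 × 0.6 × 550 × 160 × 10⁻³) = 8.586 mm.
Required leg w = t_e / 0.707 = 12.14 mm → use 13 mm.

w = 13 mm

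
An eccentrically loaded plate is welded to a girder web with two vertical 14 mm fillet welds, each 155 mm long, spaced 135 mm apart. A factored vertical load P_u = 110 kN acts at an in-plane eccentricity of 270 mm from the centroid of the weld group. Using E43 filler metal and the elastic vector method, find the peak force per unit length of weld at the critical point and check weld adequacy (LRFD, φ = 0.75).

E43XX → F_EXX = 430 MPa.
Total weld length L_w = 310 mm. Treat welds as unit-width lines.
Polar moment about centroid: J = 2[d³/12 + d(b/2)²] = 2[155³/12 + 155×67.5²] = 2033000 mm³.
Direct shear f_v = P/L_w = 110×10³ / 310 = 354.8 N/mm (vertical).
Torsion M = P·e = 110×10³ × 270 = 29700000 N·mm.
Critical point at (x, y) = (67.5, 77.5) from centroid. f_tx = M·y/J = 1132 N/mm; f_ty = M·x/J = 986.1 N/mm.
Resultant f_max = √[f_tx² + (f_v + f_ty)²] = √[1132² + (354.8 + 986.1)²] = 1755 N/mm.
Capacity per unit length: φr_n = 0.75 × 0.6 × 430 × (0.707 × 14) = 1915 N/mm.
1755 ≤ 1915 → adequate.

f_max ≈ 1750 N/mm; adequate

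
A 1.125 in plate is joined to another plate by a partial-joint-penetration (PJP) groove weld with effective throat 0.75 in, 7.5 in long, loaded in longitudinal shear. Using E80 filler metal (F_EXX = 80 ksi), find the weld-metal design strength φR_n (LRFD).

Effective throat (given) t_e = 0.75 in.
A_we = 0.75 × 7.5 = 5.625 in².
F_nw = 0.6 F_EXX = 48 ksi.
φR_n = 0.75 × 48 × 5.625 = 202.5 kips.

φR_n ≈ 202 kips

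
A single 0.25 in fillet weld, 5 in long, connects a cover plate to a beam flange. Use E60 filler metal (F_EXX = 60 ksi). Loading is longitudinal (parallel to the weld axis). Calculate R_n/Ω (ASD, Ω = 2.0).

R_n/Ω ≈ 15.9 kip

Effective throat t_e = 0.707 × 0.25 = 0.1767 in.
Total length L = 5 in; A_we = 0.1767 × 5 = 0.8837 in².
F_nw = 0.6 F_EXX = 0.6 × 60 = 36 ksi.
R_n = 36 × 0.8837 = 31.81 kip; R_n/Ω = 31.81/2.0 = 15.91 kip.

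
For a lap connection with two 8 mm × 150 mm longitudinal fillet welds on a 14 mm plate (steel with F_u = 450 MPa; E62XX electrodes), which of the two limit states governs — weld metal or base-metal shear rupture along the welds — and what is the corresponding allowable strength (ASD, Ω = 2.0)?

E62XX → F_EXX = 620 MPa.
t_e = 0.707 × 8 = 5.656 mm; L = 300 mm.
Weld metal: R_n/Ω = (1/2.0) × 0.6 × 620 × 5.656 × 300 × 10⁻³ = 315.6 kN.
Base metal (shear rupture): R_n/Ω = (1/2.0) × 0.6 × 450 × 14 × 300 × 10⁻³ = 567 kN.
Governing: weld metal.

R_n/Ω ≈ 316 kN (weld metal governs)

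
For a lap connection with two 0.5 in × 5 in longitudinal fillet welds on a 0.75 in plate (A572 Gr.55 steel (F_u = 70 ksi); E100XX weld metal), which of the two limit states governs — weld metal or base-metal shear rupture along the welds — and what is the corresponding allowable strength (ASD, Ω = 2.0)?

E100XX → F_EXX = 100 ksi.
t_e = 0.707 × 0.5 = 0.3535 in; L = 10 in.
Weld metal: R_n/Ω = (1/2.0) × 0.6 × 100 × 0.3535 × 10 = 106 kip.
Base metal (shear rupture): R_n/Ω = (1/2.0) × 0.6 × 70 × 0.75 × 10 = 157.5 kip.
Governing: weld metal.

R_n/Ω ≈ 106 kip (weld metal governs)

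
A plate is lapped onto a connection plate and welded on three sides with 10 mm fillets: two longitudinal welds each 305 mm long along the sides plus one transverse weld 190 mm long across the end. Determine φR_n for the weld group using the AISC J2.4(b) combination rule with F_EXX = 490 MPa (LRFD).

φR_n ≈ 1250 kN

t_e = 0.707 × 10 = 7.07 mm.
R_nwl = 0.6 × 490 × 7.07 × 610 × 10⁻³ = 1268 kN (longitudinal, 2 welds).
R_nwt = 0.6 × 490 × 7.07 × 190 × 10⁻³ = 394.9 kN (transverse, base value).
(i) R_nwl + R_nwt = 1663 kN; (ii) 0.85 R_nwl + 1.5 R_nwt = 1670 kN.
R_n = max = 1670 kN [governs: (ii)]; φR_n = 1253 kN.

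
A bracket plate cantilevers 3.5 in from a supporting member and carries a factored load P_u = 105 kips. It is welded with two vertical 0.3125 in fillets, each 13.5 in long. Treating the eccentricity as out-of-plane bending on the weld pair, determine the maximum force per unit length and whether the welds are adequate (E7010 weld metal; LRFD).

E70XX → F_EXX = 70 ksi.
L_w = 2 × 13.5 = 27 in; section modulus (unit throat) S = 2 × L²/6 = 60.75 in².
Direct shear f_v = P/L_w = 105/27 = 3.889 kip/in.
Moment M = P × e = 105 × 3.5 = 367.5 kip·in; bending f_b = M/S = 6.049 kip/in.
f_max = √(f_v² + f_b²) = √(3.889² + 6.049²) = 7.192 kip/in.
φr_n = 0.75 × 0.6 × 70 × (0.707 × 0.3125) = 6.96 kip/in → NOT adequate.

f_max ≈ 7.19 kip/in; NOT adequate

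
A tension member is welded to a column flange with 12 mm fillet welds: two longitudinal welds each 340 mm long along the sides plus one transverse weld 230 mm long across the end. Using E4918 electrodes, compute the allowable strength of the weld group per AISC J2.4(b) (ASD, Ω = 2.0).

E49XX → F_EXX = 490 MPa.
t_e = 0.707 × 12 = 8.484 mm.
R_nwl = 0.6 × 490 × 8.484 × 680 × 10⁻³ = 1696 kN (longitudinal, 2 welds).
R_nwt = 0.6 × 490 × 8.484 × 230 × 10⁻³ = 573.7 kN (transverse, base value).
(i) R_nwl + R_nwt = 2270 kN; (ii) 0.85 R_nwl + 1.5 R_nwt = 2302 kN.
R_n = max = 2302 kN [governs: (ii)]; R_n/Ω = 1151 kN.

R_n/Ω ≈ 1150 kN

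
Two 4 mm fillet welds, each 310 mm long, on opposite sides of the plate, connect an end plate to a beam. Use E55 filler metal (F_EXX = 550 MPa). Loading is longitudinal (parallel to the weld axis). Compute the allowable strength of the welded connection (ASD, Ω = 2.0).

Effective throat t_e = 0.707 × 4 = 2.828 mm.
Total length L = 620 mm; A_we = 2.828 × 620 = 1753 mm².
F_nw = 0.6 F_EXX = 0.6 × 550 = 330 MPa.
R_n = 330 × 1753 × 10⁻³ = 578.6 kN; R_n/Ω = 578.6/2.0 = 289.3 kN.

R_n/Ω ≈ 289 kN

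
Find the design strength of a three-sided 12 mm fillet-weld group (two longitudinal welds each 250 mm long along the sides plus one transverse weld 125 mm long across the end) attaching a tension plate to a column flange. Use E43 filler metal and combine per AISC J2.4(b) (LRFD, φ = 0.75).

E43XX → F_EXX = 430 MPa.
t_e = 0.707 × 12 = 8.484 mm.
R_nwl = 0.6 × 430 × 8.484 × 500 × 10⁻³ = 1094 kN (longitudinal, 2 welds).
R_nwt = 0.6 × 430 × 8.484 × 125 × 10⁻³ = 273.6 kN (transverse, base value).
(i) R_nwl + R_nwt = 1368 kN; (ii) 0.85 R_nwl + 1.5 R_nwt = 1341 kN.
R_n = max = 1368 kN [governs: (i)]; φR_n = 1026 kN.

φR_n ≈ 1030 kN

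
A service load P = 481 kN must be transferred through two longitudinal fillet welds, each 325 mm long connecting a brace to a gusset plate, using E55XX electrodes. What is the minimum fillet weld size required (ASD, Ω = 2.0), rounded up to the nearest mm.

w = 7 mm

E55XX → F_EXX = 550 MPa.
Total weld length L = 650 mm.
Required throat t_e = P × Ω / (0.6 F_EXX × L) = 481 × 2.0 / (0.6 × 550 × 650 × 10⁻³) = 4.485 mm.
Required leg w = t_e / 0.707 = 6.343 mm → use 7 mm.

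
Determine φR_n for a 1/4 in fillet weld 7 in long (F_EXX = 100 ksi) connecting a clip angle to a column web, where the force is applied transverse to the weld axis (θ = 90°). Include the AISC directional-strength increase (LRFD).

t_e = 0.707 × 0.25 = 0.1767 in; A_we = 0.1767 × 7 = 1.237 in².
Directional factor: 1.0 + 0.5 sin^1.5(90°) = 1.5.
F_nw = 0.6 × 100 × 1.5 = 90 ksi.
φR_n = 0.75 × 90 × 1.237 = 83.51 kip.

φR_n ≈ 83.5 kip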